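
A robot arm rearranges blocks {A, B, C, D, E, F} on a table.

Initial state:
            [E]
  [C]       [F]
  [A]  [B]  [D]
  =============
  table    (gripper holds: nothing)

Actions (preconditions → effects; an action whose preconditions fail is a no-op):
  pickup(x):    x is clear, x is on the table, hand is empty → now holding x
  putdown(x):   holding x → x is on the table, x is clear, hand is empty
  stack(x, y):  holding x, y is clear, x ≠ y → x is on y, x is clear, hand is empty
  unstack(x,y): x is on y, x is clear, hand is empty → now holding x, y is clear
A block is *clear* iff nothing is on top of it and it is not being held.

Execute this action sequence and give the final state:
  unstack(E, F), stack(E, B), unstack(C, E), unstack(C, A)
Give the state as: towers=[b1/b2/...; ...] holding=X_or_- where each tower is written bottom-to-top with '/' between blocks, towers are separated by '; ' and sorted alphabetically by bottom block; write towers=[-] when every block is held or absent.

towers=[A; B/E; D/F] holding=C

step 1 (unstack(E, F)): towers=[A/C; B; D/F] holding=E
step 2 (stack(E, B)): towers=[A/C; B/E; D/F] holding=-
step 3 (unstack(C, E)) [no-op]: towers=[A/C; B/E; D/F] holding=-
step 4 (unstack(C, A)): towers=[A; B/E; D/F] holding=C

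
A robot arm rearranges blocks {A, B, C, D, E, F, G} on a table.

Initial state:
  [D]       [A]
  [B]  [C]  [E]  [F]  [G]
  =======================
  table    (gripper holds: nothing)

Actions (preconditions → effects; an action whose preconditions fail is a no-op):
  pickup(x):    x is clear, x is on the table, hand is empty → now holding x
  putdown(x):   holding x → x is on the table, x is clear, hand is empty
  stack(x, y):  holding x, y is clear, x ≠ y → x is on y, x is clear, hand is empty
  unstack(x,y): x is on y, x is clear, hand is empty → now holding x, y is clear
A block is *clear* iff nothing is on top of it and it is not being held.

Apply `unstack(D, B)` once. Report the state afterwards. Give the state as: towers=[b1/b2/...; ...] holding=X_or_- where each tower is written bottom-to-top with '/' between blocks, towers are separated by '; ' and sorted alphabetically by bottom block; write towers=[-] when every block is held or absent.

before: towers=[B/D; C; E/A; F; G] holding=-
pre[unstack(D, B)]: on(D,B) ✓, clear(D) ✓, handempty ✓
all met → apply unstack(D, B)
after:  towers=[B; C; E/A; F; G] holding=D

towers=[B; C; E/A; F; G] holding=D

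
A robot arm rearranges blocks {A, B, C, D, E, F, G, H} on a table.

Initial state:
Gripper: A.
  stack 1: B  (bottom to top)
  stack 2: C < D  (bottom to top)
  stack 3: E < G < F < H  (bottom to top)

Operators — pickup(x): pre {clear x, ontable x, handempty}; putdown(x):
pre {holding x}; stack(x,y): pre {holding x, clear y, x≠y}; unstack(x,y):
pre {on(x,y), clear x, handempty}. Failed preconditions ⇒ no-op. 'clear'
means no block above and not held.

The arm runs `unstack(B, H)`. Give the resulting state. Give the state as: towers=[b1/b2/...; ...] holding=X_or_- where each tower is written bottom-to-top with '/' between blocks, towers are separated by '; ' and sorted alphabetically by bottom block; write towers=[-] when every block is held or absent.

towers=[B; C/D; E/G/F/H] holding=A

before: towers=[B; C/D; E/G/F/H] holding=A
pre[unstack(B, H)]: on(B,H) fail, clear(B) ok, handempty fail
on(B,H), handempty unmet → unstack(B, H) is a no-op
after:  towers=[B; C/D; E/G/F/H] holding=A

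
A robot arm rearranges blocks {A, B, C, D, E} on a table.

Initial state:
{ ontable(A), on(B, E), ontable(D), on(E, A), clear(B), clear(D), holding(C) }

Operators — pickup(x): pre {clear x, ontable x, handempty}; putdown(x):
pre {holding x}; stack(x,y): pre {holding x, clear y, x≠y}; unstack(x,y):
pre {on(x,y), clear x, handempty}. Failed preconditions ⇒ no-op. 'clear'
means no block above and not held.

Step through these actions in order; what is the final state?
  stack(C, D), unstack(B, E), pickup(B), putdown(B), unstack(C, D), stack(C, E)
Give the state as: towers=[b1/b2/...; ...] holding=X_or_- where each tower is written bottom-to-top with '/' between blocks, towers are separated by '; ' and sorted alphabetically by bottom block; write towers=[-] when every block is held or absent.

step 1 (stack(C, D)): towers=[A/E/B; D/C] holding=-
step 2 (unstack(B, E)): towers=[A/E; D/C] holding=B
step 3 (pickup(B)) [no-op]: towers=[A/E; D/C] holding=B
step 4 (putdown(B)): towers=[A/E; B; D/C] holding=-
step 5 (unstack(C, D)): towers=[A/E; B; D] holding=C
step 6 (stack(C, E)): towers=[A/E/C; B; D] holding=-

towers=[A/E/C; B; D] holding=-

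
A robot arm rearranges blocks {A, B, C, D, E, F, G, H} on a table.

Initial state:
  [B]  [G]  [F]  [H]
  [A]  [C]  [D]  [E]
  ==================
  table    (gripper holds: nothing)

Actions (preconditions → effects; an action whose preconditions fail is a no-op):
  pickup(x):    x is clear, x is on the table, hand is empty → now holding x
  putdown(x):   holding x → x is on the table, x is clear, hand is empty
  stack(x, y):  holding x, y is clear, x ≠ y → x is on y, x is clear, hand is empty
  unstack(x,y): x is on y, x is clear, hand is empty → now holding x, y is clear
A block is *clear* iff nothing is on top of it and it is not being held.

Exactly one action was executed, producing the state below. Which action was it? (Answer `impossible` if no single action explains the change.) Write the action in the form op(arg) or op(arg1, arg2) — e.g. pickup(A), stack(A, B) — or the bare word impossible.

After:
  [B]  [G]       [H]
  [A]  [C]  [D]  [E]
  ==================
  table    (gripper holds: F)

unstack(F, D)

target: towers=[A/B; C/G; D; E/H] holding=F
     unstack(G, C) → towers=[A/B; C; D/F; E/H] holding=G
     unstack(H, E) → towers=[A/B; C/G; D/F; E] holding=H
     unstack(B, A) → towers=[A; C/G; D/F; E/H] holding=B
     unstack(F, D) → towers=[A/B; C/G; D; E/H] holding=F  ← match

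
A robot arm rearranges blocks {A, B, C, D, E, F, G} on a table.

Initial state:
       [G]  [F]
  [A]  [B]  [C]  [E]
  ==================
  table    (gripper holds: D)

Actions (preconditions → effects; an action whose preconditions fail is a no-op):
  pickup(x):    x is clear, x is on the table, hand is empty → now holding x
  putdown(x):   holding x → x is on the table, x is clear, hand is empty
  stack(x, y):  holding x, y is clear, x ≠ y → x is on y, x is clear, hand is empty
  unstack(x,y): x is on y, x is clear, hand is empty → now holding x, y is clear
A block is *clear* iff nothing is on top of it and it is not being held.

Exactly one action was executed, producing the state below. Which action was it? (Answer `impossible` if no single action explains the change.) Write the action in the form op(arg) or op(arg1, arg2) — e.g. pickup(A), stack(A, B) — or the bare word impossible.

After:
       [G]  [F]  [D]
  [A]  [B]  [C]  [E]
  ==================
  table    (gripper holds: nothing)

stack(D, E)

target: towers=[A; B/G; C/F; E/D] holding=-
        putdown(D) → towers=[A; B/G; C/F; D; E] holding=-
       stack(D, F) → towers=[A; B/G; C/F/D; E] holding=-
       stack(D, G) → towers=[A; B/G/D; C/F; E] holding=-
       stack(D, A) → towers=[A/D; B/G; C/F; E] holding=-
       stack(D, E) → towers=[A; B/G; C/F; E/D] holding=-  ← match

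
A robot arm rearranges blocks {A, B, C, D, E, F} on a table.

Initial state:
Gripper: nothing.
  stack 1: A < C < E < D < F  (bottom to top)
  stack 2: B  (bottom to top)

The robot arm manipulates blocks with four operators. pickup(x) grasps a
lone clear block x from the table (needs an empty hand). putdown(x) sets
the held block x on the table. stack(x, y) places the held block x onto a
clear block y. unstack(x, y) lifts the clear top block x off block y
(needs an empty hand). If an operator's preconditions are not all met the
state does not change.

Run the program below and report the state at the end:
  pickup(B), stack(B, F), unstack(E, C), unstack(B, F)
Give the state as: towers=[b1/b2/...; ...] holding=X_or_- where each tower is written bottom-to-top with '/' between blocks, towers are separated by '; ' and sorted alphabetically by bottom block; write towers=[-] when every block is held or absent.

towers=[A/C/E/D/F] holding=B

step 1 (pickup(B)): towers=[A/C/E/D/F] holding=B
step 2 (stack(B, F)): towers=[A/C/E/D/F/B] holding=-
step 3 (unstack(E, C)) [no-op]: towers=[A/C/E/D/F/B] holding=-
step 4 (unstack(B, F)): towers=[A/C/E/D/F] holding=B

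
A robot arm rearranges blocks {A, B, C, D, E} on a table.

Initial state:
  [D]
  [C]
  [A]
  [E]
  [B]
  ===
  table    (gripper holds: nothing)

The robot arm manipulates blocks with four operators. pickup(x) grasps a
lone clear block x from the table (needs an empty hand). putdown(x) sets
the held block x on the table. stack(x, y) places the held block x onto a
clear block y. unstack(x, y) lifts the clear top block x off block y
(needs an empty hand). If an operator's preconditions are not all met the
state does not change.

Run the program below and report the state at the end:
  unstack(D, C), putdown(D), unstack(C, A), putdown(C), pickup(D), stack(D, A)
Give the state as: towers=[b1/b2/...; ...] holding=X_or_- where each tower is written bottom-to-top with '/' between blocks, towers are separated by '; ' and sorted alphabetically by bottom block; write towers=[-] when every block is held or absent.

towers=[B/E/A/D; C] holding=-

step 1 (unstack(D, C)): towers=[B/E/A/C] holding=D
step 2 (putdown(D)): towers=[B/E/A/C; D] holding=-
step 3 (unstack(C, A)): towers=[B/E/A; D] holding=C
step 4 (putdown(C)): towers=[B/E/A; C; D] holding=-
step 5 (pickup(D)): towers=[B/E/A; C] holding=D
step 6 (stack(D, A)): towers=[B/E/A/D; C] holding=-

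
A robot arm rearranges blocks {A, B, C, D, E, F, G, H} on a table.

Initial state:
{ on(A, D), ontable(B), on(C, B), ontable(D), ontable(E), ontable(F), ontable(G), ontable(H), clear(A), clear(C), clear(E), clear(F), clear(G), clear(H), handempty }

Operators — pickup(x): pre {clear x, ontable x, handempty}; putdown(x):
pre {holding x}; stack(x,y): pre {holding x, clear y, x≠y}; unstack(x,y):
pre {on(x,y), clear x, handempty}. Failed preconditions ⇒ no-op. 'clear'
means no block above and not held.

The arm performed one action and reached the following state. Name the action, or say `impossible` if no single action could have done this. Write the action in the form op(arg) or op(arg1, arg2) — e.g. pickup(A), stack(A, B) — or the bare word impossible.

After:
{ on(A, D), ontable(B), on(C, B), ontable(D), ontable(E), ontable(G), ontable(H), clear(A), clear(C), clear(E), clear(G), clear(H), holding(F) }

target: towers=[B/C; D/A; E; G; H] holding=F
         pickup(G) → towers=[B/C; D/A; E; F; H] holding=G
     unstack(A, D) → towers=[B/C; D; E; F; G; H] holding=A
         pickup(E) → towers=[B/C; D/A; F; G; H] holding=E
         pickup(H) → towers=[B/C; D/A; E; F; G] holding=H
         pickup(F) → towers=[B/C; D/A; E; G; H] holding=F  ← match
     unstack(C, B) → towers=[B; D/A; E; F; G; H] holding=C

pickup(F)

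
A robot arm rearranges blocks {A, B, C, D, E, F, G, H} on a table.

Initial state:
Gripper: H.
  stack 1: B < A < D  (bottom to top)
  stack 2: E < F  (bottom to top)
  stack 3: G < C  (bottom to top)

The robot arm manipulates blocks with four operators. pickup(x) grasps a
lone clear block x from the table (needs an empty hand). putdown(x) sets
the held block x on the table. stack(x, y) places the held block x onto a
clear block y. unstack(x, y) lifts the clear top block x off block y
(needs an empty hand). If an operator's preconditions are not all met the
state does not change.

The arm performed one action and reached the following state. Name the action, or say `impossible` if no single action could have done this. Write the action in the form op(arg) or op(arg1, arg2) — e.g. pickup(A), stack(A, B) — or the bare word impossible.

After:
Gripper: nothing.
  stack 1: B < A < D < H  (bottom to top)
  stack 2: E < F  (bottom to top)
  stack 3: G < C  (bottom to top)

target: towers=[B/A/D/H; E/F; G/C] holding=-
        putdown(H) → towers=[B/A/D; E/F; G/C; H] holding=-
       stack(H, F) → towers=[B/A/D; E/F/H; G/C] holding=-
       stack(H, D) → towers=[B/A/D/H; E/F; G/C] holding=-  ← match
       stack(H, C) → towers=[B/A/D; E/F; G/C/H] holding=-

stack(H, D)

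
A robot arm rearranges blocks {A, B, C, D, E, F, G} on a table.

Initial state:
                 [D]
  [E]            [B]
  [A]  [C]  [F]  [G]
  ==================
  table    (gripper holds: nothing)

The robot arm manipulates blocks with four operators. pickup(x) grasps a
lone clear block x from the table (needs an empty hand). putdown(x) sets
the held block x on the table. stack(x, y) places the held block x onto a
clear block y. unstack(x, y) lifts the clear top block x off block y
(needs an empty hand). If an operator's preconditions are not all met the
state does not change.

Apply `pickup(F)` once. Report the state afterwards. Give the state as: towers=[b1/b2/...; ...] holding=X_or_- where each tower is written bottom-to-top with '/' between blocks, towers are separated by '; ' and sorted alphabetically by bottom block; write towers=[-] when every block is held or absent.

towers=[A/E; C; G/B/D] holding=F

before: towers=[A/E; C; F; G/B/D] holding=-
pre[pickup(F)]: clear(F) ok, ontable(F) ok, handempty ok
all met → apply pickup(F)
after:  towers=[A/E; C; G/B/D] holding=F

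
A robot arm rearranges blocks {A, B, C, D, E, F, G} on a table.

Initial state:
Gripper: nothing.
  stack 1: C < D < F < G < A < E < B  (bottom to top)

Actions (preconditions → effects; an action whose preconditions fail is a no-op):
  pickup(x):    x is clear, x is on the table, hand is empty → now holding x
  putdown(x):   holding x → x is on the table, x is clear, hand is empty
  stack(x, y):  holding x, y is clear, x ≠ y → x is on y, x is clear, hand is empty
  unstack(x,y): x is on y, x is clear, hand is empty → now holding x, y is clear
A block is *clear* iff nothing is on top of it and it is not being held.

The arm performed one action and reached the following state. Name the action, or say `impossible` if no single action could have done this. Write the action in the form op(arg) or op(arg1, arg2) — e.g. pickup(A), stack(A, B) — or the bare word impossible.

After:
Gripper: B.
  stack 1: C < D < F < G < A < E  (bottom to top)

target: towers=[C/D/F/G/A/E] holding=B
     unstack(B, E) → towers=[C/D/F/G/A/E] holding=B  ← match

unstack(B, E)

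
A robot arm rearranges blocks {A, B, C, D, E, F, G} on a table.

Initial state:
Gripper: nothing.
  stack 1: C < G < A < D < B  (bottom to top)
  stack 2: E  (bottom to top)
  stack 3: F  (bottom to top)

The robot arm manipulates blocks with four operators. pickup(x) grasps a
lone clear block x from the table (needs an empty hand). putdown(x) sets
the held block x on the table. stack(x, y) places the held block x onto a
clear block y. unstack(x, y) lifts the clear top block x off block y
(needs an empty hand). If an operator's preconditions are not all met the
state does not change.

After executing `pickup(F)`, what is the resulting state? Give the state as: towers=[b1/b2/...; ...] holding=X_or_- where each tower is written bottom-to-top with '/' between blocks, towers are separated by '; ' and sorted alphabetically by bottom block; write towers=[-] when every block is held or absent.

before: towers=[C/G/A/D/B; E; F] holding=-
pre[pickup(F)]: clear(F) ✓, ontable(F) ✓, handempty ✓
all met → apply pickup(F)
after:  towers=[C/G/A/D/B; E] holding=F

towers=[C/G/A/D/B; E] holding=F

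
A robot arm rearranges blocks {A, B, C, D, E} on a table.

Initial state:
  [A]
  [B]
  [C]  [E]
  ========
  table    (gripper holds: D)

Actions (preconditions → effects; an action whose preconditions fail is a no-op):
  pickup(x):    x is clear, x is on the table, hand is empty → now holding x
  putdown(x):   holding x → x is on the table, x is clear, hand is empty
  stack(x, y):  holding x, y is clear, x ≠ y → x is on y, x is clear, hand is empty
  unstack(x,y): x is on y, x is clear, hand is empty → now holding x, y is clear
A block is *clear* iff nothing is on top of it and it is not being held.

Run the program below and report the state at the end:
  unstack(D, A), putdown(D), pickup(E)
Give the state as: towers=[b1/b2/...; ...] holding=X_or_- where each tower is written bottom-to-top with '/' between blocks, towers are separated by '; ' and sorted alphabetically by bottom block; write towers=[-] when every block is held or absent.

step 1 (unstack(D, A)) [no-op]: towers=[C/B/A; E] holding=D
step 2 (putdown(D)): towers=[C/B/A; D; E] holding=-
step 3 (pickup(E)): towers=[C/B/A; D] holding=E

towers=[C/B/A; D] holding=E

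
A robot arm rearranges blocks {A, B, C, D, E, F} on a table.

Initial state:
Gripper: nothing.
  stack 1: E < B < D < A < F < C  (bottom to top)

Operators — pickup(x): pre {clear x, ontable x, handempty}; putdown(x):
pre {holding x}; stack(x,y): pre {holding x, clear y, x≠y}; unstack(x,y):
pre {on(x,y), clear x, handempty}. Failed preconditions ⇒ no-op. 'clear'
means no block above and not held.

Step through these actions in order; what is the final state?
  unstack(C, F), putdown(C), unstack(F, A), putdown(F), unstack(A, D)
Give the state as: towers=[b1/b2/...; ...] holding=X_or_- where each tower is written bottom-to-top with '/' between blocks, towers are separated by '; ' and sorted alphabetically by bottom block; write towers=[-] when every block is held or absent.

towers=[C; E/B/D; F] holding=A

step 1 (unstack(C, F)): towers=[E/B/D/A/F] holding=C
step 2 (putdown(C)): towers=[C; E/B/D/A/F] holding=-
step 3 (unstack(F, A)): towers=[C; E/B/D/A] holding=F
step 4 (putdown(F)): towers=[C; E/B/D/A; F] holding=-
step 5 (unstack(A, D)): towers=[C; E/B/D; F] holding=A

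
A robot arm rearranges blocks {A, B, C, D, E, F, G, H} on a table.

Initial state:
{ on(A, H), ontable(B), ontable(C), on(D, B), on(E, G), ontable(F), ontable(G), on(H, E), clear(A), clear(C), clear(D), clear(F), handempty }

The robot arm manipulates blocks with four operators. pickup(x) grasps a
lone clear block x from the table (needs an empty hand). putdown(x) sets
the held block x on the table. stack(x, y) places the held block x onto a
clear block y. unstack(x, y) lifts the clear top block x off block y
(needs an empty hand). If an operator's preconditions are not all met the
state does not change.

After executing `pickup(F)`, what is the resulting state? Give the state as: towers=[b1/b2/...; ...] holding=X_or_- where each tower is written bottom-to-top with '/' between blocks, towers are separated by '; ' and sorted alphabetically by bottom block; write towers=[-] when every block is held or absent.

towers=[B/D; C; G/E/H/A] holding=F

before: towers=[B/D; C; F; G/E/H/A] holding=-
pre[pickup(F)]: clear(F) ✓, ontable(F) ✓, handempty ✓
all met → apply pickup(F)
after:  towers=[B/D; C; G/E/H/A] holding=F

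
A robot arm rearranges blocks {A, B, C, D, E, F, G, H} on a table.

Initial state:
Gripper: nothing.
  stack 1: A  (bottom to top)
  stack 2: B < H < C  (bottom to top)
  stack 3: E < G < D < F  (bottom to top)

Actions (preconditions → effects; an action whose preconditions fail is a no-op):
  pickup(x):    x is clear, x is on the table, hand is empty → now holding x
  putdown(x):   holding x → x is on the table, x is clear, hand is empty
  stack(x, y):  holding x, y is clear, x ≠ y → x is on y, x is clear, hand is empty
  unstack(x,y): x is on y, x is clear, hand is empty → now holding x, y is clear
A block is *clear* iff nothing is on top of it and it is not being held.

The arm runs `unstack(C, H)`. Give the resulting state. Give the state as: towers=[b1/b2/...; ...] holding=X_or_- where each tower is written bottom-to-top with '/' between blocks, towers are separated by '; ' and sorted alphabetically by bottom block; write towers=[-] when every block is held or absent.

before: towers=[A; B/H/C; E/G/D/F] holding=-
pre[unstack(C, H)]: on(C,H) ✓, clear(C) ✓, handempty ✓
all met → apply unstack(C, H)
after:  towers=[A; B/H; E/G/D/F] holding=C

towers=[A; B/H; E/G/D/F] holding=C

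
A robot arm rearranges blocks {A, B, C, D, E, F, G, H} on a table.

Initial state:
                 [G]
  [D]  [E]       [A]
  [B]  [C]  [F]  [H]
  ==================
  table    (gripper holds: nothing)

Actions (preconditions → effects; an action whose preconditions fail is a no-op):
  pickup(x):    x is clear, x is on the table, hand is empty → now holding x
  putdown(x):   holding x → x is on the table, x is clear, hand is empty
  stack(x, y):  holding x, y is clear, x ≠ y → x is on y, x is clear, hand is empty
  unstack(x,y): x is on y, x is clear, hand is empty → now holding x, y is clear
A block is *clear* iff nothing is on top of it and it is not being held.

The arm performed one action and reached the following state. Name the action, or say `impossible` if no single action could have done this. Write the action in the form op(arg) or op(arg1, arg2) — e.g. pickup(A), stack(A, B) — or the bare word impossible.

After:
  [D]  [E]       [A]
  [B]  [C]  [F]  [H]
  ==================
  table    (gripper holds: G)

target: towers=[B/D; C/E; F; H/A] holding=G
     unstack(G, A) → towers=[B/D; C/E; F; H/A] holding=G  ← match
     unstack(E, C) → towers=[B/D; C; F; H/A/G] holding=E
         pickup(F) → towers=[B/D; C/E; H/A/G] holding=F
     unstack(D, B) → towers=[B; C/E; F; H/A/G] holding=D

unstack(G, A)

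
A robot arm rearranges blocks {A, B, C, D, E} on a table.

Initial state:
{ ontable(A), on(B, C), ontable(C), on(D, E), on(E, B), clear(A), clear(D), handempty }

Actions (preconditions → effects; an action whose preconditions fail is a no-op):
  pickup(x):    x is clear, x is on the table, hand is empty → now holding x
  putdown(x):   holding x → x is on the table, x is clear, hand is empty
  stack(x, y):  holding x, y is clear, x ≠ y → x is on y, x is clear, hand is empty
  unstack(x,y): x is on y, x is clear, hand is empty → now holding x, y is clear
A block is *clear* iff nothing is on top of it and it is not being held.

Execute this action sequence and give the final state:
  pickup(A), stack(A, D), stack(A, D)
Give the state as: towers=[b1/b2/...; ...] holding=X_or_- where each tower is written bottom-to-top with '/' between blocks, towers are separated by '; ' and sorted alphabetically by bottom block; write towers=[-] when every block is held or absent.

step 1 (pickup(A)): towers=[C/B/E/D] holding=A
step 2 (stack(A, D)): towers=[C/B/E/D/A] holding=-
step 3 (stack(A, D)) [no-op]: towers=[C/B/E/D/A] holding=-

towers=[C/B/E/D/A] holding=-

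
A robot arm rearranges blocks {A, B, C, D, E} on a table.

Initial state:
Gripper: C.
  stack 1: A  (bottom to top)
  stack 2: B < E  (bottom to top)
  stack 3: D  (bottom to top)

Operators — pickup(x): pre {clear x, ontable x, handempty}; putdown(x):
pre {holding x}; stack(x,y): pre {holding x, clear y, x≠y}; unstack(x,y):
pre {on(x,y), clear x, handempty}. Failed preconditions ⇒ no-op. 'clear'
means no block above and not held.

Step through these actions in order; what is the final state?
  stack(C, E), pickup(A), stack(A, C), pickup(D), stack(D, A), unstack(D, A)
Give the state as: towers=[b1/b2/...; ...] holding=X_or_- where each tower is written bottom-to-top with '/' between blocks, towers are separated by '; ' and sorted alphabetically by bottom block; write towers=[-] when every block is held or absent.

step 1 (stack(C, E)): towers=[A; B/E/C; D] holding=-
step 2 (pickup(A)): towers=[B/E/C; D] holding=A
step 3 (stack(A, C)): towers=[B/E/C/A; D] holding=-
step 4 (pickup(D)): towers=[B/E/C/A] holding=D
step 5 (stack(D, A)): towers=[B/E/C/A/D] holding=-
step 6 (unstack(D, A)): towers=[B/E/C/A] holding=D

towers=[B/E/C/A] holding=D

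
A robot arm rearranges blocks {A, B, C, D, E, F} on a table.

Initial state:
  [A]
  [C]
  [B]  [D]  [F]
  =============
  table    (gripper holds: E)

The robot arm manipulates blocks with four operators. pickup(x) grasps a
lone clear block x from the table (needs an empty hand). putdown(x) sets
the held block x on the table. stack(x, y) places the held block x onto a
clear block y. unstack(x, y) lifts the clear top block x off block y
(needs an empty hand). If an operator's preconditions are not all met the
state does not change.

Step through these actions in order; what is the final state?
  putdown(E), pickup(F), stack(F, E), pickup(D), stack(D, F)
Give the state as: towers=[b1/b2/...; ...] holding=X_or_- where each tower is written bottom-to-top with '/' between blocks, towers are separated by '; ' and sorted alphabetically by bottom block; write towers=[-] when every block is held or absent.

towers=[B/C/A; E/F/D] holding=-

step 1 (putdown(E)): towers=[B/C/A; D; E; F] holding=-
step 2 (pickup(F)): towers=[B/C/A; D; E] holding=F
step 3 (stack(F, E)): towers=[B/C/A; D; E/F] holding=-
step 4 (pickup(D)): towers=[B/C/A; E/F] holding=D
step 5 (stack(D, F)): towers=[B/C/A; E/F/D] holding=-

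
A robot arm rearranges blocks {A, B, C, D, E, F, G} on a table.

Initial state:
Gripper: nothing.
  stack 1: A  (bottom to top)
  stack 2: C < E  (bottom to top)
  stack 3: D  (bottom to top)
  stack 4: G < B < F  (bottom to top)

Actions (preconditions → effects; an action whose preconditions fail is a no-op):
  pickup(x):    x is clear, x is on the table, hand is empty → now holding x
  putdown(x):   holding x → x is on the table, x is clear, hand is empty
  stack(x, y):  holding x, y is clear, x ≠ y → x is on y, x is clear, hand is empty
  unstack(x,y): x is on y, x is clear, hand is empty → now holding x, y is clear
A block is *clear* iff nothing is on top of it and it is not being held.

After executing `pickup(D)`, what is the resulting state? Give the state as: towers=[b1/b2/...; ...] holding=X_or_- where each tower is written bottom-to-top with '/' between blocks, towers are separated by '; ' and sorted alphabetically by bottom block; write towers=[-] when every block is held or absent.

before: towers=[A; C/E; D; G/B/F] holding=-
pre[pickup(D)]: clear(D) yes, ontable(D) yes, handempty yes
all met → apply pickup(D)
after:  towers=[A; C/E; G/B/F] holding=D

towers=[A; C/E; G/B/F] holding=D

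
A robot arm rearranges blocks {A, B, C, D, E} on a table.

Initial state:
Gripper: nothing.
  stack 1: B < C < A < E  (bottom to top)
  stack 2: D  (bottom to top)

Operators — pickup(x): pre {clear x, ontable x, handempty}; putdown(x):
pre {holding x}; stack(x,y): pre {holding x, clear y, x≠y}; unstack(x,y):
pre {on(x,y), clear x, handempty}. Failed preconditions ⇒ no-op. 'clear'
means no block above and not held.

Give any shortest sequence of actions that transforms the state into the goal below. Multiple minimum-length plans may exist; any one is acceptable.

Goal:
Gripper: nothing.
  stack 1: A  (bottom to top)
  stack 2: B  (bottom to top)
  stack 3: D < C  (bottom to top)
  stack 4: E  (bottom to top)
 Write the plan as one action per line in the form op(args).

unstack(E, A)
putdown(E)
unstack(A, C)
putdown(A)
unstack(C, B)
stack(C, D)

step 1 (unstack(E, A)): towers=[B/C/A; D] holding=E
step 2 (putdown(E)): towers=[B/C/A; D; E] holding=-
step 3 (unstack(A, C)): towers=[B/C; D; E] holding=A
step 4 (putdown(A)): towers=[A; B/C; D; E] holding=-
step 5 (unstack(C, B)): towers=[A; B; D; E] holding=C
step 6 (stack(C, D)): towers=[A; B; D/C; E] holding=-
goal check: towers=[A; B; D/C; E] holding=- — reached (length 6, optimal by BFS)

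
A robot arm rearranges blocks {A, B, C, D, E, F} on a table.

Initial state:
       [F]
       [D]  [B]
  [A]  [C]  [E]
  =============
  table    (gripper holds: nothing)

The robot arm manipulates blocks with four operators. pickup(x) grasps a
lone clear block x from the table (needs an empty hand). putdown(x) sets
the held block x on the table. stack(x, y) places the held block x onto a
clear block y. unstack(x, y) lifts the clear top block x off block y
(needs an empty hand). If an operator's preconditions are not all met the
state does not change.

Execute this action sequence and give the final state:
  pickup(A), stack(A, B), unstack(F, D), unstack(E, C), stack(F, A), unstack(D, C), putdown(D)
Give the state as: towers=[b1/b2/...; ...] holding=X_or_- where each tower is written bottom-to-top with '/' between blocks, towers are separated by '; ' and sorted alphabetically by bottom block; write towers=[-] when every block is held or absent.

towers=[C; D; E/B/A/F] holding=-

step 1 (pickup(A)): towers=[C/D/F; E/B] holding=A
step 2 (stack(A, B)): towers=[C/D/F; E/B/A] holding=-
step 3 (unstack(F, D)): towers=[C/D; E/B/A] holding=F
step 4 (unstack(E, C)) [no-op]: towers=[C/D; E/B/A] holding=F
step 5 (stack(F, A)): towers=[C/D; E/B/A/F] holding=-
step 6 (unstack(D, C)): towers=[C; E/B/A/F] holding=D
step 7 (putdown(D)): towers=[C; D; E/B/A/F] holding=-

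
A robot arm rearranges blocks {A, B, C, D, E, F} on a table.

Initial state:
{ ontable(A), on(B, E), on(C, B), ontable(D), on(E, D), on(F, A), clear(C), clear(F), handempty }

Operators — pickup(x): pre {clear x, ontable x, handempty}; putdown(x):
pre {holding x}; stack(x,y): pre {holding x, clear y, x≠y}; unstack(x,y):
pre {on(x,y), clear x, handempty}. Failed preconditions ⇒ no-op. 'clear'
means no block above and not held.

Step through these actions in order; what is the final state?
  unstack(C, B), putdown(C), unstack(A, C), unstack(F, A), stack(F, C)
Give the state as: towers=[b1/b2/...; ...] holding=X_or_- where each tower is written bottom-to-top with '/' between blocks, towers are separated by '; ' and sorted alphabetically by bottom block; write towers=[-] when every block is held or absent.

towers=[A; C/F; D/E/B] holding=-

step 1 (unstack(C, B)): towers=[A/F; D/E/B] holding=C
step 2 (putdown(C)): towers=[A/F; C; D/E/B] holding=-
step 3 (unstack(A, C)) [no-op]: towers=[A/F; C; D/E/B] holding=-
step 4 (unstack(F, A)): towers=[A; C; D/E/B] holding=F
step 5 (stack(F, C)): towers=[A; C/F; D/E/B] holding=-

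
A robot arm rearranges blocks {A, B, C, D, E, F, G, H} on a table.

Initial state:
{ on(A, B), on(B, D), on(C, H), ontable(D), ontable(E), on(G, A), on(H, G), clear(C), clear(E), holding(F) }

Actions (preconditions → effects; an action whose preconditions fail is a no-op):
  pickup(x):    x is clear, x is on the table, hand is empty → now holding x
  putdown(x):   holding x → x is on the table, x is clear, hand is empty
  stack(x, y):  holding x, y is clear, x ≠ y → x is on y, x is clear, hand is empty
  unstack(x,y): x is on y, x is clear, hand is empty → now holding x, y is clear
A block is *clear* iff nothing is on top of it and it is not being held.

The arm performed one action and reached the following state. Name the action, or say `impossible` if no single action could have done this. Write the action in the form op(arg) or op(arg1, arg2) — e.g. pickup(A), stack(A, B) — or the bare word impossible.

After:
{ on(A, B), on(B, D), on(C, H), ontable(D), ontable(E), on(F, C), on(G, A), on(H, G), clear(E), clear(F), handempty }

stack(F, C)

target: towers=[D/B/A/G/H/C/F; E] holding=-
        putdown(F) → towers=[D/B/A/G/H/C; E; F] holding=-
       stack(F, E) → towers=[D/B/A/G/H/C; E/F] holding=-
       stack(F, C) → towers=[D/B/A/G/H/C/F; E] holding=-  ← match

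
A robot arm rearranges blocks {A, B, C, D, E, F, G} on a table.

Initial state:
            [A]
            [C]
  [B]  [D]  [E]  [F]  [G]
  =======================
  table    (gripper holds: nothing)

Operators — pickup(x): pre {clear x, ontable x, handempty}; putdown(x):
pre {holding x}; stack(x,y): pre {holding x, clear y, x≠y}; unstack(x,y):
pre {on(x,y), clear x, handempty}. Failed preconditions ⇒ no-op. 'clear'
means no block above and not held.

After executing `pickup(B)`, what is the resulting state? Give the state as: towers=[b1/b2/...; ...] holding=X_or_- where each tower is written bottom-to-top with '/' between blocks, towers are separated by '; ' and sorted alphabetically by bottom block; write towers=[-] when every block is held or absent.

before: towers=[B; D; E/C/A; F; G] holding=-
pre[pickup(B)]: clear(B) ✓, ontable(B) ✓, handempty ✓
all met → apply pickup(B)
after:  towers=[D; E/C/A; F; G] holding=B

towers=[D; E/C/A; F; G] holding=B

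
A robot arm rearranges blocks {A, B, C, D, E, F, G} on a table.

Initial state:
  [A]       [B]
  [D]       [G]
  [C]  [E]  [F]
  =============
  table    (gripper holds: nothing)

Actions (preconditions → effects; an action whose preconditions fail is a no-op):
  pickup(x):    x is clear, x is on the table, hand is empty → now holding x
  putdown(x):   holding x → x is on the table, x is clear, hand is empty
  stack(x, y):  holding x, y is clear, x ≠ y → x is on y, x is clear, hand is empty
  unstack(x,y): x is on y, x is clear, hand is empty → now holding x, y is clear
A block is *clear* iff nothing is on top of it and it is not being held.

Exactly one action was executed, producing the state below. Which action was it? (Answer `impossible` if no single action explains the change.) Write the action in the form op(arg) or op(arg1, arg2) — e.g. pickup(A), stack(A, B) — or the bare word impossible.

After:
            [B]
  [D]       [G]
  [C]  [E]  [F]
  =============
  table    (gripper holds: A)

target: towers=[C/D; E; F/G/B] holding=A
     unstack(B, G) → towers=[C/D/A; E; F/G] holding=B
     unstack(A, D) → towers=[C/D; E; F/G/B] holding=A  ← match
         pickup(E) → towers=[C/D/A; F/G/B] holding=E

unstack(A, D)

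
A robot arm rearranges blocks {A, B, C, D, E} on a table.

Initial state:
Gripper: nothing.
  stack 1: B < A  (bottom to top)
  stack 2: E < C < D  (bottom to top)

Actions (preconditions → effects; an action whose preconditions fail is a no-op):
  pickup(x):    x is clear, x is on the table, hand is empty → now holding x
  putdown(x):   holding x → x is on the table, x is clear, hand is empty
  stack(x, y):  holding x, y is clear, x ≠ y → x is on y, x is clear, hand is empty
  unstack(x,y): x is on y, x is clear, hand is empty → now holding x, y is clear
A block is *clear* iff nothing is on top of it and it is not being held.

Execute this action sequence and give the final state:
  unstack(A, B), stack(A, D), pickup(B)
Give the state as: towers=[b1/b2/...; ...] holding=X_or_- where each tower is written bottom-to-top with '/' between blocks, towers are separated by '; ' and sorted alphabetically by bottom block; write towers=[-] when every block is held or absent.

towers=[E/C/D/A] holding=B

step 1 (unstack(A, B)): towers=[B; E/C/D] holding=A
step 2 (stack(A, D)): towers=[B; E/C/D/A] holding=-
step 3 (pickup(B)): towers=[E/C/D/A] holding=B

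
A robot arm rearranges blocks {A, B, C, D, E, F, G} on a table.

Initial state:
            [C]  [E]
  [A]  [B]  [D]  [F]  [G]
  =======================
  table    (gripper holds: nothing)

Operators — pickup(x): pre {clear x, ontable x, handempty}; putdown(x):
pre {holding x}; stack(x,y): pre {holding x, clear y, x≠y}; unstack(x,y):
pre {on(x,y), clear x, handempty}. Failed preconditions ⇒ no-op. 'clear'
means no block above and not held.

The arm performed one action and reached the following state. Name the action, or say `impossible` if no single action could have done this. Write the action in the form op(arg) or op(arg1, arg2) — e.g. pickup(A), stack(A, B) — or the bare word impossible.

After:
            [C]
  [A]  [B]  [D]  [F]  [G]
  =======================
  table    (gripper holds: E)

target: towers=[A; B; D/C; F; G] holding=E
         pickup(B) → towers=[A; D/C; F/E; G] holding=B
         pickup(G) → towers=[A; B; D/C; F/E] holding=G
         pickup(A) → towers=[B; D/C; F/E; G] holding=A
     unstack(E, F) → towers=[A; B; D/C; F; G] holding=E  ← match
     unstack(C, D) → towers=[A; B; D; F/E; G] holding=C

unstack(E, F)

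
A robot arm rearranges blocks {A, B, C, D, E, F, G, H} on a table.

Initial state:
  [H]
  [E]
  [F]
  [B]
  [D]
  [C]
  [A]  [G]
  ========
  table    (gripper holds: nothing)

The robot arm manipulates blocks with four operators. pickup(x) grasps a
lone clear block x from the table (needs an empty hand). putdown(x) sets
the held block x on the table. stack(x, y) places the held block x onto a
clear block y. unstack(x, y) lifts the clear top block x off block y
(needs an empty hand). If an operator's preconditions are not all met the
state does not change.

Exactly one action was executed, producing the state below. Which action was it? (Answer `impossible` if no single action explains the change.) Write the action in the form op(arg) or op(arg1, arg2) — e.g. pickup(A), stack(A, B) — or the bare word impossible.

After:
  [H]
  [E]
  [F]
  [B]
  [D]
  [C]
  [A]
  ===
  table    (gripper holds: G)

pickup(G)

target: towers=[A/C/D/B/F/E/H] holding=G
         pickup(G) → towers=[A/C/D/B/F/E/H] holding=G  ← match
     unstack(H, E) → towers=[A/C/D/B/F/E; G] holding=H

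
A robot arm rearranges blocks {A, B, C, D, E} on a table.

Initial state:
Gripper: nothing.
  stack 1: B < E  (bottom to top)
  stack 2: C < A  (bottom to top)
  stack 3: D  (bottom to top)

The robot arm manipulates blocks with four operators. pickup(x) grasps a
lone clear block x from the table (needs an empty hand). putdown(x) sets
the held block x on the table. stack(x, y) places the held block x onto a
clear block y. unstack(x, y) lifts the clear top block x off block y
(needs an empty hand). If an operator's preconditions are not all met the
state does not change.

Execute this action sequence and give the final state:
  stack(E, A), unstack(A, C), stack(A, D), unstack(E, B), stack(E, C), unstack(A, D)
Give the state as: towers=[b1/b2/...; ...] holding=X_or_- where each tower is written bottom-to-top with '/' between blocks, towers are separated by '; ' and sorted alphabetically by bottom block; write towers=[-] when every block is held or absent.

step 1 (stack(E, A)) [no-op]: towers=[B/E; C/A; D] holding=-
step 2 (unstack(A, C)): towers=[B/E; C; D] holding=A
step 3 (stack(A, D)): towers=[B/E; C; D/A] holding=-
step 4 (unstack(E, B)): towers=[B; C; D/A] holding=E
step 5 (stack(E, C)): towers=[B; C/E; D/A] holding=-
step 6 (unstack(A, D)): towers=[B; C/E; D] holding=A

towers=[B; C/E; D] holding=A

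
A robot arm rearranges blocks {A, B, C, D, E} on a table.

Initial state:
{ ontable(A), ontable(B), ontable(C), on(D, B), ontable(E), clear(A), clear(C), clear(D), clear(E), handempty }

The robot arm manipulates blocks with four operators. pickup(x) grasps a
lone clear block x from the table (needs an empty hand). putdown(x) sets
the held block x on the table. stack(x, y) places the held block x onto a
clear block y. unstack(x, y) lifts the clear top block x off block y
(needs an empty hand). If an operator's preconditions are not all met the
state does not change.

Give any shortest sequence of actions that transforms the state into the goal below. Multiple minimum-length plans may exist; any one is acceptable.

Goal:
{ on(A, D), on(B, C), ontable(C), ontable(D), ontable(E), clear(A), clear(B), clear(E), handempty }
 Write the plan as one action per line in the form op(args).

unstack(D, B)
putdown(D)
pickup(B)
stack(B, C)
pickup(A)
stack(A, D)

step 1 (unstack(D, B)): towers=[A; B; C; E] holding=D
step 2 (putdown(D)): towers=[A; B; C; D; E] holding=-
step 3 (pickup(B)): towers=[A; C; D; E] holding=B
step 4 (stack(B, C)): towers=[A; C/B; D; E] holding=-
step 5 (pickup(A)): towers=[C/B; D; E] holding=A
step 6 (stack(A, D)): towers=[C/B; D/A; E] holding=-
goal check: towers=[C/B; D/A; E] holding=- — reached (length 6, optimal by BFS)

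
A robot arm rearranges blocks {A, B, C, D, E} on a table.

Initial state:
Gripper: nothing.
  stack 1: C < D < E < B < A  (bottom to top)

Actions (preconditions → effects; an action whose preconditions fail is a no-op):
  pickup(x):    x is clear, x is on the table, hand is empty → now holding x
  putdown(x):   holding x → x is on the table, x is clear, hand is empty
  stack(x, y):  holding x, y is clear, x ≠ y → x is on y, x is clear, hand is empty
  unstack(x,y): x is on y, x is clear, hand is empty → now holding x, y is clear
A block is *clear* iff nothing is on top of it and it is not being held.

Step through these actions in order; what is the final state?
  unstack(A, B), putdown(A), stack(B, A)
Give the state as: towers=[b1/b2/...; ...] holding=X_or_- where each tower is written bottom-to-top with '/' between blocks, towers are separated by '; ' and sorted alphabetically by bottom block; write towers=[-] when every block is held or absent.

step 1 (unstack(A, B)): towers=[C/D/E/B] holding=A
step 2 (putdown(A)): towers=[A; C/D/E/B] holding=-
step 3 (stack(B, A)) [no-op]: towers=[A; C/D/E/B] holding=-

towers=[A; C/D/E/B] holding=-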